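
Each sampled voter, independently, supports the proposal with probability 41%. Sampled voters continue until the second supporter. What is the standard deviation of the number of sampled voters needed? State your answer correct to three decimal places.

Y = total sampled voters until the second success; negative binomial with r=2, p=0.41.
SD(Y) = √[r(1−p)/p²] = √(7.01963) = 2.64946

2.649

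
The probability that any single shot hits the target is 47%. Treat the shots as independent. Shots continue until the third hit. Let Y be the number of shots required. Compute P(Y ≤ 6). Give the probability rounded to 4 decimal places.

Finishing within 6 shots ⇔ at least 3 successes in the first 6. With X ~ Binomial(6, 0.47), P(Y ≤ 6) = 1 − P(X ≤ 2).
  k=0: C(6,0)·0.47^0·0.53^6 = 0.022164
  k=1: C(6,1)·0.47^1·0.53^5 = 0.117931
  k=2: C(6,2)·0.47^2·0.53^4 = 0.261451
1 − 0.401547 = 0.598453

0.5985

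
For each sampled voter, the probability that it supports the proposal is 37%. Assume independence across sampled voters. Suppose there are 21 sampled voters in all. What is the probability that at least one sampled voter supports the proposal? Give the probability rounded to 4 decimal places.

0.9999

P(at least one) = 1 − P(none) = 1 − (1 − 0.37)^21
= 1 − 0.000061 = 0.999939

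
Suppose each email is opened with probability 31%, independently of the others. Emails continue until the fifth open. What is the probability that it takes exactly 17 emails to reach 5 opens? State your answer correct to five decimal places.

0.06068

Y = trial on which the fifth success occurs; negative binomial, r=5, p=0.31.
P(Y=17) = C(16,4) · p^5 · (1−p)^12
= 1820 · 0.0028629 · 0.011646 = 0.0606833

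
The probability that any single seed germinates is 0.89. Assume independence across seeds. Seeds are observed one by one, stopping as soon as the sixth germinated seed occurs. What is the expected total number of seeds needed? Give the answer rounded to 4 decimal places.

Y = total seeds until the sixth success; negative binomial with r=6, p=0.89.
E[Y] = r / p = 6 / 0.89 = 6.741573

6.7416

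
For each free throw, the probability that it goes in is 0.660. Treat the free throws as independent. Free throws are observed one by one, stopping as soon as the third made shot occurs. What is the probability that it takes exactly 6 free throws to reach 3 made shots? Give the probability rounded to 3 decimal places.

0.113

Y = trial on which the third success occurs; negative binomial, r=3, p=0.66.
P(Y=6) = C(5,2) · p^3 · (1−p)^3
= 10 · 0.2875 · 0.039304 = 0.11300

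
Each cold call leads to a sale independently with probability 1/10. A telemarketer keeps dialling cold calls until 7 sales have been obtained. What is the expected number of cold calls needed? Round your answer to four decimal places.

70.0000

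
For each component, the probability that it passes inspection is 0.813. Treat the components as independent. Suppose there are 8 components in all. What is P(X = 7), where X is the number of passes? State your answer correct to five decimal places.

0.35121

X ~ Binomial(n=8, p=0.813).
P(X=7) = C(8,7) · p^7 · (1−p)^1
= 8 · 0.23477 · 0.187 = 0.3512088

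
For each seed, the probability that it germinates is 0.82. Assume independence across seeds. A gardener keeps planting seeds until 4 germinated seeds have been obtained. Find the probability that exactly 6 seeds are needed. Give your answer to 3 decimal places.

Y = trial on which the fourth success occurs; negative binomial, r=4, p=0.82.
P(Y=6) = C(5,3) · p^4 · (1−p)^2
= 10 · 0.45212 · 0.0324 = 0.14649

0.146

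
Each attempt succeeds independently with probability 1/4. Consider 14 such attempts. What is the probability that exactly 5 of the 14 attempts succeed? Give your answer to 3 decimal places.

X ~ Binomial(n=14, p=0.25).
P(X=5) = C(14,5) · p^5 · (1−p)^9
= 2002 · 0.00097656 · 0.075085 = 0.14680

0.147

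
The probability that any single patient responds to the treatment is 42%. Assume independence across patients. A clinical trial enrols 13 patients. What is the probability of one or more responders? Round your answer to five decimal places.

0.99916

P(at least one) = 1 − P(none) = 1 − (1 − 0.42)^13
= 1 − 0.0008406 = 0.9991594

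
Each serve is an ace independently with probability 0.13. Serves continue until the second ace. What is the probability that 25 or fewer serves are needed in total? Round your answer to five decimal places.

Finishing within 25 serves ⇔ at least 2 successes in the first 25. With X ~ Binomial(25, 0.13), P(Y ≤ 25) = 1 − P(X ≤ 1).
  k=0: C(25,0)·0.13^0·0.87^25 = 0.0307596
  k=1: C(25,1)·0.13^1·0.87^24 = 0.1149067
1 − 0.1456664 = 0.8543336

0.85433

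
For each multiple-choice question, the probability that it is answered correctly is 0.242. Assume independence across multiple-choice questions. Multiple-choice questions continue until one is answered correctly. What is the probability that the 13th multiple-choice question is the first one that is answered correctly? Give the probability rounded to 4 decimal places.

Geometric (trials to first success), p = 0.242.
P(Y = 13) = (1−p)^12 · p = 0.035977 · 0.242 = 0.008707

0.0087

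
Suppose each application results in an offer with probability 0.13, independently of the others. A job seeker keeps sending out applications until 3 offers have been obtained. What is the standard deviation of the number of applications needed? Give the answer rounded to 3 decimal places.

12.427

Y = total applications until the third success; negative binomial with r=3, p=0.13.
SD(Y) = √[r(1−p)/p²] = √(154.43787) = 12.42730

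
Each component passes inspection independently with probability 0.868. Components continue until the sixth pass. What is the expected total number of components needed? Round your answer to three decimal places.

6.912

Y = total components until the sixth success; negative binomial with r=6, p=0.868.
E[Y] = r / p = 6 / 0.868 = 6.91244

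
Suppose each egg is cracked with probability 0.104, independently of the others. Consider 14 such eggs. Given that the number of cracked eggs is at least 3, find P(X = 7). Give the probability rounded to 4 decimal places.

0.0012

X ~ Binomial(14, 0.104). Want P(X=7 | X≥3) = P(X=7) / P(X≥3).
P(X=7) = C(14,7)·0.104^7·0.896^7 = 0.000209
P(X≥3) = 1 − 0.214937 − 0.349273 − 0.263514 = 0.172275
Ratio = 0.000209 / 0.172275 = 0.001215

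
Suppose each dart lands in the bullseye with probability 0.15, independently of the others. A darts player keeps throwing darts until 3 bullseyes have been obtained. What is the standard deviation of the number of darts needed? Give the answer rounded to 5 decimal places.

Y = total darts until the third success; negative binomial with r=3, p=0.15.
SD(Y) = √[r(1−p)/p²] = √(113.3333333) = 10.6458129

10.64581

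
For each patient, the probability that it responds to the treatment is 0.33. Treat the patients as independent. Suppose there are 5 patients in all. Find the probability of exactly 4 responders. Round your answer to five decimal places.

0.03973

X ~ Binomial(n=5, p=0.33).
P(X=4) = C(5,4) · p^4 · (1−p)^1
= 5 · 0.011859 · 0.67 = 0.0397284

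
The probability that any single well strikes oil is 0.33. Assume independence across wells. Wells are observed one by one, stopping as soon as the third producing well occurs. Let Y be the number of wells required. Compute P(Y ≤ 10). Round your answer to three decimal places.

Finishing within 10 wells ⇔ at least 3 successes in the first 10. With X ~ Binomial(10, 0.33), P(Y ≤ 10) = 1 − P(X ≤ 2).
  k=0: C(10,0)·0.33^0·0.67^10 = 0.01823
  k=1: C(10,1)·0.33^1·0.67^9 = 0.08978
  k=2: C(10,2)·0.33^2·0.67^8 = 0.19899
1 − 0.30700 = 0.69300

0.693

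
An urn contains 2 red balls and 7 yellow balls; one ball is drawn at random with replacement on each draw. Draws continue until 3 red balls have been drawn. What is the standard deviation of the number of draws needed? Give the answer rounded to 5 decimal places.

Y = total draws until the third success; negative binomial with r=3, p=0.222222.
SD(Y) = √[r(1−p)/p²] = √(47.2500000) = 6.8738635

6.87386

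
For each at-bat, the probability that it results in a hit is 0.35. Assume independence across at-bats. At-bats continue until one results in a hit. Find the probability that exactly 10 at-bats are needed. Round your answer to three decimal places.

0.007

Geometric (trials to first success), p = 0.35.
P(Y = 10) = (1−p)^9 · p = 0.020712 · 0.35 = 0.00725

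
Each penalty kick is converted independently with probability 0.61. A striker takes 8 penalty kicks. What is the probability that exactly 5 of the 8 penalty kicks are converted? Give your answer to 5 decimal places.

0.28056

X ~ Binomial(n=8, p=0.61).
P(X=5) = C(8,5) · p^5 · (1−p)^3
= 56 · 0.08446 · 0.059319 = 0.2805634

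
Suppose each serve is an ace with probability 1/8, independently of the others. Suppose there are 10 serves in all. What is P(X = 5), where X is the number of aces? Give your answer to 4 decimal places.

X ~ Binomial(n=10, p=0.125).
P(X=5) = C(10,5) · p^5 · (1−p)^5
= 252 · 3.0518e-05 · 0.51291 = 0.003944

0.0039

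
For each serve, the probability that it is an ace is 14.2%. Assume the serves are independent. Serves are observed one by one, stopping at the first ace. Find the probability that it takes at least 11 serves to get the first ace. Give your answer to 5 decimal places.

0.21621

Y = number of serves to the first success; geometric, p = 0.142.
P(Y > 10) = P(first 10 all fail) = (1−p)^10 = 0.2162086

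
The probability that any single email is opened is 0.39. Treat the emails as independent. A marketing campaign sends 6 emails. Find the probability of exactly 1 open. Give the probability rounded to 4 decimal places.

0.1976

X ~ Binomial(n=6, p=0.39).
P(X=1) = C(6,1) · p^1 · (1−p)^5
= 6 · 0.39 · 0.08446 = 0.197636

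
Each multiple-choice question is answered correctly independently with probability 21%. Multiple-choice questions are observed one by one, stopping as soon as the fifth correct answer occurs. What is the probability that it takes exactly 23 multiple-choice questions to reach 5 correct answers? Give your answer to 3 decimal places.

0.043

Y = trial on which the fifth success occurs; negative binomial, r=5, p=0.21.
P(Y=23) = C(22,4) · p^5 · (1−p)^18
= 7315 · 0.00040841 · 0.014364 = 0.04291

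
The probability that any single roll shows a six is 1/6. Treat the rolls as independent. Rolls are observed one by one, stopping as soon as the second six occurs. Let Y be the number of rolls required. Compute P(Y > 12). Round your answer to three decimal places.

0.381

Needing more than 12 rolls ⇔ fewer than 2 successes in the first 12. With X ~ Binomial(12, 0.166667), P(Y > 12) = P(X ≤ 1).
  k=0: C(12,0)·0.166667^0·0.833333^12 = 0.11216
  k=1: C(12,1)·0.166667^1·0.833333^11 = 0.26918
P(X ≤ 1) = 0.38133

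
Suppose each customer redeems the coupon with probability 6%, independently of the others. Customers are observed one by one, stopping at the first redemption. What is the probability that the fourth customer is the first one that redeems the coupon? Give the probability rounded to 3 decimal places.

0.050

Geometric (trials to first success), p = 0.06.
P(Y = 4) = (1−p)^3 · p = 0.83058 · 0.06 = 0.04984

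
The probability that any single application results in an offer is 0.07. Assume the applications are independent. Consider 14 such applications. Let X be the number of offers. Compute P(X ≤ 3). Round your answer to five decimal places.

0.98640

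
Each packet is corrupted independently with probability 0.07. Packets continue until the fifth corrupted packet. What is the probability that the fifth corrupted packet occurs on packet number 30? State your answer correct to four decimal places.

Y = trial on which the fifth success occurs; negative binomial, r=5, p=0.07.
P(Y=30) = C(29,4) · p^5 · (1−p)^25
= 23751 · 1.6807e-06 · 0.16296 = 0.006505

0.0065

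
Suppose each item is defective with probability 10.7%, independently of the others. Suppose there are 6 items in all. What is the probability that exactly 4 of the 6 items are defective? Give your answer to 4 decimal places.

0.0016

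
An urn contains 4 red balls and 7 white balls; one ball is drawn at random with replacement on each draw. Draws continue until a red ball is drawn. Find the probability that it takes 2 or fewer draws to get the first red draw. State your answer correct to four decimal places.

Y = number of draws to the first success; geometric, p = 0.363636.
P(Y ≤ 2) = 1 − (1−p)^2 = 1 − 0.404959 = 0.595041

0.5950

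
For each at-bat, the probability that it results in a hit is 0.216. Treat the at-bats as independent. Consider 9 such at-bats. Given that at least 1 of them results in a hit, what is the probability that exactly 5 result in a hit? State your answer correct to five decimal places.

X ~ Binomial(9, 0.216). Want P(X=5 | X≥1) = P(X=5) / P(X≥1).
P(X=5) = C(9,5)·0.216^5·0.784^4 = 0.0223822
P(X≥1) = 1 − 0.1119037 = 0.8880963
Ratio = 0.0223822 / 0.8880963 = 0.0252025

0.02520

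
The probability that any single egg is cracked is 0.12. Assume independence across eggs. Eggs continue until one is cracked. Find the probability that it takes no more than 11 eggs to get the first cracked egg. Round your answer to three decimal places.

0.755

Y = number of eggs to the first success; geometric, p = 0.12.
P(Y ≤ 11) = 1 − (1−p)^11 = 1 − 0.24508 = 0.75492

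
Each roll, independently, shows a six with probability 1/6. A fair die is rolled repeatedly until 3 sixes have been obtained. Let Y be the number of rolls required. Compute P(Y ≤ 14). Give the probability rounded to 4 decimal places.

Finishing within 14 rolls ⇔ at least 3 successes in the first 14. With X ~ Binomial(14, 0.166667), P(Y ≤ 14) = 1 − P(X ≤ 2).
  k=0: C(14,0)·0.166667^0·0.833333^14 = 0.077887
  k=1: C(14,1)·0.166667^1·0.833333^13 = 0.218082
  k=2: C(14,2)·0.166667^2·0.833333^12 = 0.283507
1 − 0.579476 = 0.420524

0.4205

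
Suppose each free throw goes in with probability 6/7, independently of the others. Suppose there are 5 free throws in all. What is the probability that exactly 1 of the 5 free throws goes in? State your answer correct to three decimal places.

0.002

X ~ Binomial(n=5, p=0.857143).
P(X=1) = C(5,1) · p^1 · (1−p)^4
= 5 · 0.85714 · 0.00041649 = 0.00178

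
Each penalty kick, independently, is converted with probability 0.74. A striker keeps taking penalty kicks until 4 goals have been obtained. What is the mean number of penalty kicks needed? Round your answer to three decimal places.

5.405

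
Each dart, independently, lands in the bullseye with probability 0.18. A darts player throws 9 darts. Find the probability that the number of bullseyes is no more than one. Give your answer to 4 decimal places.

X ~ Binomial(9, 0.18); P(X ≤ 1) = Σ C(9,k) p^k (1−p)^(9−k) over k:
  k=0: C(9,0)·0.18^0·0.82^9 = 0.167620
  k=1: C(9,1)·0.18^1·0.82^8 = 0.331151
Total = 0.498770

0.4988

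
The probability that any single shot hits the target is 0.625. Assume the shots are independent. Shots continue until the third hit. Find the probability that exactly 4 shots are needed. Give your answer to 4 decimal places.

0.2747

Y = trial on which the third success occurs; negative binomial, r=3, p=0.625.
P(Y=4) = C(3,2) · p^3 · (1−p)^1
= 3 · 0.24414 · 0.375 = 0.274658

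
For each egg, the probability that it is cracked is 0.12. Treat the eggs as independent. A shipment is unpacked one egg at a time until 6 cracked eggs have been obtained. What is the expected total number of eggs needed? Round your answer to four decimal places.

Y = total eggs until the sixth success; negative binomial with r=6, p=0.12.
E[Y] = r / p = 6 / 0.12 = 50.000000

50.0000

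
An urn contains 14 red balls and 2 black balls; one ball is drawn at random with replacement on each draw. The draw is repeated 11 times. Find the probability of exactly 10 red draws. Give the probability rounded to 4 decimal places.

0.3617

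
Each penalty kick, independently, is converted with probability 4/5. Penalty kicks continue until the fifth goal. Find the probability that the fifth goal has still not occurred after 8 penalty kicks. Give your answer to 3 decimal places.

Needing more than 8 penalty kicks ⇔ fewer than 5 successes in the first 8. With X ~ Binomial(8, 0.80), P(Y > 8) = P(X ≤ 4).
  k=0: C(8,0)·0.80^0·0.20^8 = 0.00000
  k=1: C(8,1)·0.80^1·0.20^7 = 0.00008
  k=2: C(8,2)·0.80^2·0.20^6 = 0.00115
  k=3: C(8,3)·0.80^3·0.20^5 = 0.00918
  k=4: C(8,4)·0.80^4·0.20^4 = 0.04588
P(X ≤ 4) = 0.05628

0.056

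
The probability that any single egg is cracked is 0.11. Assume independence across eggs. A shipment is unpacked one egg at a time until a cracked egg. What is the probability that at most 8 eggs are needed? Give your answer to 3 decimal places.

Y = number of eggs to the first success; geometric, p = 0.11.
P(Y ≤ 8) = 1 − (1−p)^8 = 1 − 0.39366 = 0.60634

0.606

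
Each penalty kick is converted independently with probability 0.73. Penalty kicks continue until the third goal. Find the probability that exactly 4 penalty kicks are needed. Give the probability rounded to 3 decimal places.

0.315

Y = trial on which the third success occurs; negative binomial, r=3, p=0.73.
P(Y=4) = C(3,2) · p^3 · (1−p)^1
= 3 · 0.38902 · 0.27 = 0.31510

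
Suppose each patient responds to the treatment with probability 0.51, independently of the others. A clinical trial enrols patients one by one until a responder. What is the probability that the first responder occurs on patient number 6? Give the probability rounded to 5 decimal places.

0.01441

Geometric (trials to first success), p = 0.51.
P(Y = 6) = (1−p)^5 · p = 0.028248 · 0.51 = 0.0144062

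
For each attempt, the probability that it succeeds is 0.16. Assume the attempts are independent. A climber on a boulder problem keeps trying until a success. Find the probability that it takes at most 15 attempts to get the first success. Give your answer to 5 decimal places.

Y = number of attempts to the first success; geometric, p = 0.16.
P(Y ≤ 15) = 1 − (1−p)^15 = 1 − 0.0731458 = 0.9268542

0.92685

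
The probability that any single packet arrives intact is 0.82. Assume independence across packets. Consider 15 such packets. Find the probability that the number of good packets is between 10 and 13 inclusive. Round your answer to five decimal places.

X ~ Binomial(15, 0.82); P(10 ≤ X ≤ 13) = Σ C(15,k) p^k (1−p)^(15−k) over k:
  k=10: C(15,10)·0.82^10·0.18^5 = 0.0779931
  k=11: C(15,11)·0.82^11·0.18^4 = 0.1615009
  k=12: C(15,12)·0.82^12·0.18^3 = 0.2452422
  k=13: C(15,13)·0.82^13·0.18^2 = 0.2578187
Total = 0.7425549

0.74255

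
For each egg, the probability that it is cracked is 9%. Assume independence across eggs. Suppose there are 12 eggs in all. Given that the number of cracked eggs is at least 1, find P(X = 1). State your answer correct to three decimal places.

0.565

X ~ Binomial(12, 0.09). Want P(X=1 | X≥1) = P(X=1) / P(X≥1).
P(X=1) = C(12,1)·0.09^1·0.91^11 = 0.38272
P(X≥1) = 1 − 0.32248 = 0.67752
Ratio = 0.38272 / 0.67752 = 0.56488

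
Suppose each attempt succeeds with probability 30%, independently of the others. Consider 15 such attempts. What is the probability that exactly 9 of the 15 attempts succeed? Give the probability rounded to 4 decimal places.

0.0116

X ~ Binomial(n=15, p=0.30).
P(X=9) = C(15,9) · p^9 · (1−p)^6
= 5005 · 1.9683e-05 · 0.11765 = 0.011590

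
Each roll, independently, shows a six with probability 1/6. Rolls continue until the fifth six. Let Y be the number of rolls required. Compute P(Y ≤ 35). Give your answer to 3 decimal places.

Finishing within 35 rolls ⇔ at least 5 successes in the first 35. With X ~ Binomial(35, 0.166667), P(Y ≤ 35) = 1 − P(X ≤ 4).
  k=0: C(35,0)·0.166667^0·0.833333^35 = 0.00169
  k=1: C(35,1)·0.166667^1·0.833333^34 = 0.01185
  k=2: C(35,2)·0.166667^2·0.833333^33 = 0.04029
  k=3: C(35,3)·0.166667^3·0.833333^32 = 0.08865
  k=4: C(35,4)·0.166667^4·0.833333^31 = 0.14183
1 − 0.28432 = 0.71568

0.716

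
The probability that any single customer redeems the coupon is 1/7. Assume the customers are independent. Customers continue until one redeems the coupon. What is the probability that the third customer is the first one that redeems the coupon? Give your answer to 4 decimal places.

0.1050

Geometric (trials to first success), p = 0.142857.
P(Y = 3) = (1−p)^2 · p = 0.73469 · 0.142857 = 0.104956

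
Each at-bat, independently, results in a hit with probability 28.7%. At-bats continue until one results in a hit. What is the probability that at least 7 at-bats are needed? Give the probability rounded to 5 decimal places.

0.13138

Y = number of at-bats to the first success; geometric, p = 0.287.
P(Y > 6) = P(first 6 all fail) = (1−p)^6 = 0.1313824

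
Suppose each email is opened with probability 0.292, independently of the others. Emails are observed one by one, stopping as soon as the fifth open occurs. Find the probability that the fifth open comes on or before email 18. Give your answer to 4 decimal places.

Finishing within 18 emails ⇔ at least 5 successes in the first 18. With X ~ Binomial(18, 0.292), P(Y ≤ 18) = 1 − P(X ≤ 4).
  k=0: C(18,0)·0.292^0·0.708^18 = 0.001998
  k=1: C(18,1)·0.292^1·0.708^17 = 0.014833
  k=2: C(18,2)·0.292^2·0.708^16 = 0.051998
  k=3: C(18,3)·0.292^3·0.708^15 = 0.114377
  k=4: C(18,4)·0.292^4·0.708^14 = 0.176896
1 − 0.360102 = 0.639898

0.6399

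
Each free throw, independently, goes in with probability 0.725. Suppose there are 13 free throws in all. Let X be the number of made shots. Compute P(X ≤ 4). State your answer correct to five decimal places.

X ~ Binomial(13, 0.725); P(X ≤ 4) = Σ C(13,k) p^k (1−p)^(13−k) over k:
  k=0: C(13,0)·0.725^0·0.275^13 = 0.0000001
  k=1: C(13,1)·0.725^1·0.275^12 = 0.0000018
  k=2: C(13,2)·0.725^2·0.275^11 = 0.0000279
  k=3: C(13,3)·0.725^3·0.275^10 = 0.0002696
  k=4: C(13,4)·0.725^4·0.275^9 = 0.0017769
Total = 0.0020762

0.00208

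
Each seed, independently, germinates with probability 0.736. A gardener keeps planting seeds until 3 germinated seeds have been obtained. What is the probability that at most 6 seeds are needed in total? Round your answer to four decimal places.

0.9545

Finishing within 6 seeds ⇔ at least 3 successes in the first 6. With X ~ Binomial(6, 0.736), P(Y ≤ 6) = 1 − P(X ≤ 2).
  k=0: C(6,0)·0.736^0·0.264^6 = 0.000339
  k=1: C(6,1)·0.736^1·0.264^5 = 0.005663
  k=2: C(6,2)·0.736^2·0.264^4 = 0.039470
1 − 0.045471 = 0.954529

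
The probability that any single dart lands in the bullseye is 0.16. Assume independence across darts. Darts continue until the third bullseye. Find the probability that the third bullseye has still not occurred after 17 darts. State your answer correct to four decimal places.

0.4734

Needing more than 17 darts ⇔ fewer than 3 successes in the first 17. With X ~ Binomial(17, 0.16), P(Y > 17) = P(X ≤ 2).
  k=0: C(17,0)·0.16^0·0.84^17 = 0.051612
  k=1: C(17,1)·0.16^1·0.84^16 = 0.167123
  k=2: C(17,2)·0.16^2·0.84^15 = 0.254664
P(X ≤ 2) = 0.473400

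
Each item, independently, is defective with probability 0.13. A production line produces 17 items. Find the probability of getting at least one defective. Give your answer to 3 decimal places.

P(at least one) = 1 − P(none) = 1 − (1 − 0.13)^17
= 1 − 0.09372 = 0.90628

0.906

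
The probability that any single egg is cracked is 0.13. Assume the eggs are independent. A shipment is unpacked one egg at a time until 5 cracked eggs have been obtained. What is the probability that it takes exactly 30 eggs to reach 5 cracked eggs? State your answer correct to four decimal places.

0.0271

Y = trial on which the fifth success occurs; negative binomial, r=5, p=0.13.
P(Y=30) = C(29,4) · p^5 · (1−p)^25
= 23751 · 3.7129e-05 · 0.03076 = 0.027126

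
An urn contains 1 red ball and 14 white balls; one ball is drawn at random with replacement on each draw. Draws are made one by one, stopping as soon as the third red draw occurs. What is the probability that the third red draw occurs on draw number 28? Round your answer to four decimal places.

Y = trial on which the third success occurs; negative binomial, r=3, p=0.066667.
P(Y=28) = C(27,2) · p^3 · (1−p)^25
= 351 · 0.0002963 · 0.1782 = 0.018533

0.0185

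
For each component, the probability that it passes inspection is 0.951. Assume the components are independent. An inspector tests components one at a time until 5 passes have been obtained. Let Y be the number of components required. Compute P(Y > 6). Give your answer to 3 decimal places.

Needing more than 6 components ⇔ fewer than 5 successes in the first 6. With X ~ Binomial(6, 0.951), P(Y > 6) = P(X ≤ 4).
  k=0: C(6,0)·0.951^0·0.049^6 = 0.00000
  k=1: C(6,1)·0.951^1·0.049^5 = 0.00000
  k=2: C(6,2)·0.951^2·0.049^4 = 0.00008
  k=3: C(6,3)·0.951^3·0.049^3 = 0.00202
  k=4: C(6,4)·0.951^4·0.049^2 = 0.02946
P(X ≤ 4) = 0.03156

0.032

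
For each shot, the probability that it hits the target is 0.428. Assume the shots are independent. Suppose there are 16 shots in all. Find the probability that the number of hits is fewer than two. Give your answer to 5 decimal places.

X ~ Binomial(16, 0.428); P(X ≤ 1) = Σ C(16,k) p^k (1−p)^(16−k) over k:
  k=0: C(16,0)·0.428^0·0.572^16 = 0.0001313
  k=1: C(16,1)·0.428^1·0.572^15 = 0.0015722
Total = 0.0017035

0.00170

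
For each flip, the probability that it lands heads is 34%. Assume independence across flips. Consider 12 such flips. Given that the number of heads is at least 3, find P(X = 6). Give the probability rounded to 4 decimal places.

0.1419

X ~ Binomial(12, 0.34). Want P(X=6 | X≥3) = P(X=6) / P(X≥3).
P(X=6) = C(12,6)·0.34^6·0.66^6 = 0.117980
P(X≥3) = 1 − 0.006832 − 0.042232 − 0.119658 = 0.831278
Ratio = 0.117980 / 0.831278 = 0.141926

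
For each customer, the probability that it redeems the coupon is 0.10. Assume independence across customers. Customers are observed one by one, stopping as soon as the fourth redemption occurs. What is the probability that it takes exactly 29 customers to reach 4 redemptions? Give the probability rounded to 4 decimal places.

Y = trial on which the fourth success occurs; negative binomial, r=4, p=0.10.
P(Y=29) = C(28,3) · p^4 · (1−p)^25
= 3276 · 0.0001 · 0.07179 = 0.023518

0.0235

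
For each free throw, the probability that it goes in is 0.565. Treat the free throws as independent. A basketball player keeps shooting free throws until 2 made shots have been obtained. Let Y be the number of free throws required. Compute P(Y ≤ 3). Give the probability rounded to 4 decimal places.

0.5970

Finishing within 3 free throws ⇔ at least 2 successes in the first 3. With X ~ Binomial(3, 0.565), P(Y ≤ 3) = 1 − P(X ≤ 1).
  k=0: C(3,0)·0.565^0·0.435^3 = 0.082313
  k=1: C(3,1)·0.565^1·0.435^2 = 0.320736
1 − 0.403049 = 0.596951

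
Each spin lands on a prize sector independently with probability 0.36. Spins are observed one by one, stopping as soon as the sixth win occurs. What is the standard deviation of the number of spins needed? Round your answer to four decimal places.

5.4433

Y = total spins until the sixth success; negative binomial with r=6, p=0.36.
SD(Y) = √[r(1−p)/p²] = √(29.629630) = 5.443311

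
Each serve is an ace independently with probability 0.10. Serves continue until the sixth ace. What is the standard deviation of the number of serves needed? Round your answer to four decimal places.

Y = total serves until the sixth success; negative binomial with r=6, p=0.10.
SD(Y) = √[r(1−p)/p²] = √(540.000000) = 23.237900

23.2379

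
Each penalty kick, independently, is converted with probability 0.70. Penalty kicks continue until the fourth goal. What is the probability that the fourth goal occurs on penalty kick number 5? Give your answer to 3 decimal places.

0.288

Y = trial on which the fourth success occurs; negative binomial, r=4, p=0.70.
P(Y=5) = C(4,3) · p^4 · (1−p)^1
= 4 · 0.2401 · 0.3 = 0.28812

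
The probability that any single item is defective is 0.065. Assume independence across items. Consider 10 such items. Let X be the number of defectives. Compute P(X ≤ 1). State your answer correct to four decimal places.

X ~ Binomial(10, 0.065); P(X ≤ 1) = Σ C(10,k) p^k (1−p)^(10−k) over k:
  k=0: C(10,0)·0.065^0·0.935^10 = 0.510642
  k=1: C(10,1)·0.065^1·0.935^9 = 0.354991
Total = 0.865633

0.8656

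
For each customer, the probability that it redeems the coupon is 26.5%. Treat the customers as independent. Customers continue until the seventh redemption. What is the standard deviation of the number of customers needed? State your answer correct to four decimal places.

8.5595

Y = total customers until the seventh success; negative binomial with r=7, p=0.265.
SD(Y) = √[r(1−p)/p²] = √(73.264507) = 8.559469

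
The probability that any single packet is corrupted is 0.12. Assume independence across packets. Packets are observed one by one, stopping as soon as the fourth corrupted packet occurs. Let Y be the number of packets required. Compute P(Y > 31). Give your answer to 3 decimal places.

0.480

Needing more than 31 packets ⇔ fewer than 4 successes in the first 31. With X ~ Binomial(31, 0.12), P(Y > 31) = P(X ≤ 3).
  k=0: C(31,0)·0.12^0·0.88^31 = 0.01901
  k=1: C(31,1)·0.12^1·0.88^30 = 0.08036
  k=2: C(31,2)·0.12^2·0.88^29 = 0.16437
  k=3: C(31,3)·0.12^3·0.88^28 = 0.21666
P(X ≤ 3) = 0.48040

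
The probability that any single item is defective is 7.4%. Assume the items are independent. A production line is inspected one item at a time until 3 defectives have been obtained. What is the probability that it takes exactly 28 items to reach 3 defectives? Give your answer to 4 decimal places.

0.0208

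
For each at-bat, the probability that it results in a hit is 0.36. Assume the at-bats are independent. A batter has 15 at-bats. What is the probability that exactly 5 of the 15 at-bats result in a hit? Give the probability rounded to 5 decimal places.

X ~ Binomial(n=15, p=0.36).
P(X=5) = C(15,5) · p^5 · (1−p)^10
= 3003 · 0.0060466 · 0.011529 = 0.2093474

0.20935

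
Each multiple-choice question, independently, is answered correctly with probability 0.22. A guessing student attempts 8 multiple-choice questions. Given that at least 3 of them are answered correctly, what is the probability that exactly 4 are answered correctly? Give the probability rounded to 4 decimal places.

X ~ Binomial(8, 0.22). Want P(X=4 | X≥3) = P(X=4) / P(X≥3).
P(X=4) = C(8,4)·0.22^4·0.78^4 = 0.060697
P(X≥3) = 1 − 0.137011 − 0.309154 − 0.305190 = 0.248644
Ratio = 0.060697 / 0.248644 = 0.244112

0.2441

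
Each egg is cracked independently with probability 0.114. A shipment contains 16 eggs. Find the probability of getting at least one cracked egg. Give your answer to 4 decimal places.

0.8558

P(at least one) = 1 − P(none) = 1 − (1 − 0.114)^16
= 1 − 0.144191 = 0.855809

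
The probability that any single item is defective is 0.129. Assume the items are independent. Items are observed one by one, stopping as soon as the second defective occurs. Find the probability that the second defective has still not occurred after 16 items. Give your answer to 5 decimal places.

0.36973

Needing more than 16 items ⇔ fewer than 2 successes in the first 16. With X ~ Binomial(16, 0.129), P(Y > 16) = P(X ≤ 1).
  k=0: C(16,0)·0.129^0·0.871^16 = 0.1097212
  k=1: C(16,1)·0.129^1·0.871^15 = 0.2600052
P(X ≤ 1) = 0.3697264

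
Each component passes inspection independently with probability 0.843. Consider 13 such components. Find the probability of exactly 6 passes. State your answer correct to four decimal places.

0.0014

X ~ Binomial(n=13, p=0.843).
P(X=6) = C(13,6) · p^6 · (1−p)^7
= 1716 · 0.35889 · 2.3512e-06 = 0.001448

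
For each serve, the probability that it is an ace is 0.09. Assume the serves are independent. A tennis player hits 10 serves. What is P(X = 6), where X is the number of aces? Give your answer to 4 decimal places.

0.0001

X ~ Binomial(n=10, p=0.09).
P(X=6) = C(10,6) · p^6 · (1−p)^4
= 210 · 5.3144e-07 · 0.68575 = 0.000077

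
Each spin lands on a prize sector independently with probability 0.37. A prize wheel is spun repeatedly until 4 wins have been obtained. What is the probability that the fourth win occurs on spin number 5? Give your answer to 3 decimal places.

0.047

Y = trial on which the fourth success occurs; negative binomial, r=4, p=0.37.
P(Y=5) = C(4,3) · p^4 · (1−p)^1
= 4 · 0.018742 · 0.63 = 0.04723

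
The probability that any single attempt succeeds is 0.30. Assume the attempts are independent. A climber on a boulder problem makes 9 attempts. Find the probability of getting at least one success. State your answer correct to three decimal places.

P(at least one) = 1 − P(none) = 1 − (1 − 0.30)^9
= 1 − 0.04035 = 0.95965

0.960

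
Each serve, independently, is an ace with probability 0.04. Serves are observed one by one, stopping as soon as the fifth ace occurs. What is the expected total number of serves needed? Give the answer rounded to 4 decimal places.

Y = total serves until the fifth success; negative binomial with r=5, p=0.04.
E[Y] = r / p = 5 / 0.04 = 125.000000

125.0000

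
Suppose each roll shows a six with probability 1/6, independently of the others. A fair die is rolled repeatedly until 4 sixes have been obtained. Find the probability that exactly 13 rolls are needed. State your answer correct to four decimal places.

Y = trial on which the fourth success occurs; negative binomial, r=4, p=0.166667.
P(Y=13) = C(12,3) · p^4 · (1−p)^9
= 220 · 0.0007716 · 0.19381 = 0.032899

0.0329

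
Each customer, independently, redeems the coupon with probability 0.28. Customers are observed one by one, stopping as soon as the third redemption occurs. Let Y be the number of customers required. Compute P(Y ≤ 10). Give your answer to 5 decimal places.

0.56217

Finishing within 10 customers ⇔ at least 3 successes in the first 10. With X ~ Binomial(10, 0.28), P(Y ≤ 10) = 1 − P(X ≤ 2).
  k=0: C(10,0)·0.28^0·0.72^10 = 0.0374391
  k=1: C(10,1)·0.28^1·0.72^9 = 0.1455964
  k=2: C(10,2)·0.28^2·0.72^8 = 0.2547936
1 − 0.4378290 = 0.5621710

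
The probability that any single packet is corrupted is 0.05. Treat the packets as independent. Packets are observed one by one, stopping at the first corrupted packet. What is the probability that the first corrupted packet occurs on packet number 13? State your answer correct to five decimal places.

0.02702

Geometric (trials to first success), p = 0.05.
P(Y = 13) = (1−p)^12 · p = 0.54036 · 0.05 = 0.0270180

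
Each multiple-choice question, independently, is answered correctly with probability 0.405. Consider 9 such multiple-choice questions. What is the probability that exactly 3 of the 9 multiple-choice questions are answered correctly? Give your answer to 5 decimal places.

X ~ Binomial(n=9, p=0.405).
P(X=3) = C(9,3) · p^3 · (1−p)^6
= 84 · 0.06643 · 0.044371 = 0.2475974

0.24760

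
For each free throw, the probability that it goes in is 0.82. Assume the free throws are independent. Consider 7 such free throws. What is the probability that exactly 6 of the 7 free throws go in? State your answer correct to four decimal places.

0.3830

X ~ Binomial(n=7, p=0.82).
P(X=6) = C(7,6) · p^6 · (1−p)^1
= 7 · 0.30401 · 0.18 = 0.383048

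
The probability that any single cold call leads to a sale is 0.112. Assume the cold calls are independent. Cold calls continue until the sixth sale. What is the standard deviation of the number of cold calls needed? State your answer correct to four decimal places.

Y = total cold calls until the sixth success; negative binomial with r=6, p=0.112.
SD(Y) = √[r(1−p)/p²] = √(424.744898) = 20.609340

20.6093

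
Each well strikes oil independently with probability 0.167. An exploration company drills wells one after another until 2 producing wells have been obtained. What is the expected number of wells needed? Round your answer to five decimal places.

11.97605

Y = total wells until the second success; negative binomial with r=2, p=0.167.
E[Y] = r / p = 2 / 0.167 = 11.9760479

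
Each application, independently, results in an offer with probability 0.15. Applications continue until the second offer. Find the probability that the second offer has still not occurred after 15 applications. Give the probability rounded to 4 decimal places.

Needing more than 15 applications ⇔ fewer than 2 successes in the first 15. With X ~ Binomial(15, 0.15), P(Y > 15) = P(X ≤ 1).
  k=0: C(15,0)·0.15^0·0.85^15 = 0.087354
  k=1: C(15,1)·0.15^1·0.85^14 = 0.231232
P(X ≤ 1) = 0.318586

0.3186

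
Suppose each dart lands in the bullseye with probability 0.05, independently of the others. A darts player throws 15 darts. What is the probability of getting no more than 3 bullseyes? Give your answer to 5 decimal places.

0.99453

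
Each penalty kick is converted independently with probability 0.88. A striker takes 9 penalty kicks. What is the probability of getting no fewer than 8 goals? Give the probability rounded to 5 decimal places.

X ~ Binomial(9, 0.88); P(X ≥ 8) = Σ C(9,k) p^k (1−p)^(9−k) over k:
  k=8: C(9,8)·0.88^8·0.12^1 = 0.3884053
  k=9: C(9,9)·0.88^9·0.12^0 = 0.3164784
Total = 0.7048837

0.70488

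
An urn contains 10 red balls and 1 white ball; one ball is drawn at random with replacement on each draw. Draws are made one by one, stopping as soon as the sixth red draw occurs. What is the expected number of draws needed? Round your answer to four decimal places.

6.6000

Y = total draws until the sixth success; negative binomial with r=6, p=0.909091.
E[Y] = r / p = 6 / 0.909091 = 6.600000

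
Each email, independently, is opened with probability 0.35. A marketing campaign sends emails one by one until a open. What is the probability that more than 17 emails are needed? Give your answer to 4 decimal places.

0.0007

Y = number of emails to the first success; geometric, p = 0.35.
P(Y > 17) = P(first 17 all fail) = (1−p)^17 = 0.000660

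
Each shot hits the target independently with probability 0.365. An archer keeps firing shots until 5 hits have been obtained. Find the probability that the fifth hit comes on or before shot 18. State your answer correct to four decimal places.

Finishing within 18 shots ⇔ at least 5 successes in the first 18. With X ~ Binomial(18, 0.365), P(Y ≤ 18) = 1 − P(X ≤ 4).
  k=0: C(18,0)·0.365^0·0.635^18 = 0.000282
  k=1: C(18,1)·0.365^1·0.635^17 = 0.002916
  k=2: C(18,2)·0.365^2·0.635^16 = 0.014245
  k=3: C(18,3)·0.365^3·0.635^15 = 0.043669
  k=4: C(18,4)·0.365^4·0.635^14 = 0.094129
1 − 0.155241 = 0.844759

0.8448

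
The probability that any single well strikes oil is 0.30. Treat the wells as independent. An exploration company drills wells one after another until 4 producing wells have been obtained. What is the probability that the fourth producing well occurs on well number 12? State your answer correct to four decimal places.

Y = trial on which the fourth success occurs; negative binomial, r=4, p=0.30.
P(Y=12) = C(11,3) · p^4 · (1−p)^8
= 165 · 0.0081 · 0.057648 = 0.077047

0.0770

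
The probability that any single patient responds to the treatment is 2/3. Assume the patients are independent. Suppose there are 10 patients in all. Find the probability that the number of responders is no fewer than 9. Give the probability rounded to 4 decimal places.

X ~ Binomial(10, 0.666667); P(X ≥ 9) = Σ C(10,k) p^k (1−p)^(10−k) over k:
  k=9: C(10,9)·0.666667^9·0.333333^1 = 0.086708
  k=10: C(10,10)·0.666667^10·0.333333^0 = 0.017342
Total = 0.104049

0.1040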